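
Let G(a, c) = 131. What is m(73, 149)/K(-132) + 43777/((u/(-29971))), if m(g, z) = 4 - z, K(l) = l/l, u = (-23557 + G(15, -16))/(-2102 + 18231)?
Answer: 1244817487969/1378 ≈ 9.0335e+8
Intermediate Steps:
u = -23426/16129 (u = (-23557 + 131)/(-2102 + 18231) = -23426/16129 ≈ -1.4524)
K(l) = 1
m(73, 149)/K(-132) + 43777/((u/(-29971))) = (4 - 1*149)/1 + 43777/((-23426/16129/(-29971))) = (4 - 149)*1 + 43777/((-23426/16129*(-1/29971))) = -145*1 + 43777/(1378/28435427) = -145 + 43777*(28435427/1378) = -145 + 1244817687779/1378 = 1244817487969/1378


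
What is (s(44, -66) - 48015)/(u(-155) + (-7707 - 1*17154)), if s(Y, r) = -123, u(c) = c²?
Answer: 24069/418 ≈ 57.581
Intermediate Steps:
(s(44, -66) - 48015)/(u(-155) + (-7707 - 1*17154)) = (-123 - 48015)/((-155)² + (-7707 - 1*17154)) = -48138/(24025 + (-7707 - 17154)) = -48138/(24025 - 24861) = -48138/(-836) = -48138*(-1/836) = 24069/418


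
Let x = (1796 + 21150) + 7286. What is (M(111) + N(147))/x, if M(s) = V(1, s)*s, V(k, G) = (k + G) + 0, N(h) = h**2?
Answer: 34041/30232 ≈ 1.1260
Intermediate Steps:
x = 30232 (x = 22946 + 7286 = 30232)
V(k, G) = G + k (V(k, G) = (G + k) + 0 = G + k)
M(s) = s*(1 + s) (M(s) = (s + 1)*s = (1 + s)*s = s*(1 + s))
(M(111) + N(147))/x = (111*(1 + 111) + 147**2)/30232 = (111*112 + 21609)*(1/30232) = (12432 + 21609)*(1/30232) = 34041*(1/30232) = 34041/30232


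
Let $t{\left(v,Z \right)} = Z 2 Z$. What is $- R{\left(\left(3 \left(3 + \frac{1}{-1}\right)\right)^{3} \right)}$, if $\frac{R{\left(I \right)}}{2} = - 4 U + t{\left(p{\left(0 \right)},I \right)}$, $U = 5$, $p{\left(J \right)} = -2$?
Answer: $-186584$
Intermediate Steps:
$t{\left(v,Z \right)} = 2 Z^{2}$ ($t{\left(v,Z \right)} = 2 Z Z = 2 Z^{2}$)
$R{\left(I \right)} = -40 + 4 I^{2}$ ($R{\left(I \right)} = 2 \left(\left(-4\right) 5 + 2 I^{2}\right) = 2 \left(-20 + 2 I^{2}\right) = -40 + 4 I^{2}$)
$- R{\left(\left(3 \left(3 + \frac{1}{-1}\right)\right)^{3} \right)} = - (-40 + 4 \left(\left(3 \left(3 + \frac{1}{-1}\right)\right)^{3}\right)^{2}) = - (-40 + 4 \left(\left(3 \left(3 - 1\right)\right)^{3}\right)^{2}) = - (-40 + 4 \left(\left(3 \cdot 2\right)^{3}\right)^{2}) = - (-40 + 4 \left(6^{3}\right)^{2}) = - (-40 + 4 \cdot 216^{2}) = - (-40 + 4 \cdot 46656) = - (-40 + 186624) = \left(-1\right) 186584 = -186584$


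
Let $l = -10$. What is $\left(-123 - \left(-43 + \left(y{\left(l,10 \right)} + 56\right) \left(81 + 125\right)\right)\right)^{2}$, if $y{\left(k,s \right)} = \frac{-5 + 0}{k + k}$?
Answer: $\frac{544522225}{4} \approx 1.3613 \cdot 10^{8}$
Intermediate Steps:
$y{\left(k,s \right)} = - \frac{5}{2 k}$
$\left(-123 - \left(-43 + \left(y{\left(l,10 \right)} + 56\right) \left(81 + 125\right)\right)\right)^{2} = \left(-123 + \left(43 - \left(- \frac{5}{2 \left(-10\right)} + 56\right) \left(81 + 125\right)\right)\right)^{2} = \left(-123 + \left(43 - \left(\left(- \frac{5}{2}\right) \left(- \frac{1}{10}\right) + 56\right) 206\right)\right)^{2} = \left(-123 + \left(43 - \left(\frac{1}{4} + 56\right) 206\right)\right)^{2} = \left(-123 + \left(43 - \frac{225}{4} \cdot 206\right)\right)^{2} = \left(-123 + \left(43 - \frac{23175}{2}\right)\right)^{2} = \left(-123 - \frac{23089}{2}\right)^{2} = \left(- \frac{23335}{2}\right)^{2} = \frac{544522225}{4}$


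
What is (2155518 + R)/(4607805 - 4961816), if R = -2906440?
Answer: 750922/354011 ≈ 2.1212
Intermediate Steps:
(2155518 + R)/(4607805 - 4961816) = (2155518 - 2906440)/(4607805 - 4961816) = -750922/(-354011) = -750922*(-1/354011) = 750922/354011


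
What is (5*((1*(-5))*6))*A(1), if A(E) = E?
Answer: -150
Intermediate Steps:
(5*((1*(-5))*6))*A(1) = (5*((1*(-5))*6))*1 = (5*(-5*6))*1 = (5*(-30))*1 = -150*1 = -150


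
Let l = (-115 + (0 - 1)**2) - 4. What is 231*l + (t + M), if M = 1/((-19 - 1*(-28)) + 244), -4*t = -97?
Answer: -27560551/1012 ≈ -27234.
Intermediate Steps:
t = 97/4 (t = -1/4*(-97) = 97/4 ≈ 24.250)
M = 1/253 (M = 1/((-19 + 28) + 244) = 1/(9 + 244) = 1/253 ≈ 0.0039526)
l = -118 (l = (-115 + (-1)**2) - 4 = (-115 + 1) - 4 = -114 - 4 = -118)
231*l + (t + M) = 231*(-118) + (97/4 + 1/253) = -27258 + 24545/1012 = -27560551/1012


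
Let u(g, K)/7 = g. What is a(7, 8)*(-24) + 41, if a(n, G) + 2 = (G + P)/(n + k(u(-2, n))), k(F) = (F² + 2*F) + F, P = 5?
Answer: 14017/161 ≈ 87.062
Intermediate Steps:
u(g, K) = 7*g
k(F) = F² + 3*F
a(n, G) = -2 + (5 + G)/(154 + n) (a(n, G) = -2 + (G + 5)/(n + (7*(-2))*(3 + 7*(-2))) = -2 + (5 + G)/(n - 14*(3 - 14)) = -2 + (5 + G)/(n - 14*(-11)) = -2 + (5 + G)/(n + 154) = -2 + (5 + G)/(154 + n))
a(7, 8)*(-24) + 41 = ((-303 + 8 - 2*7)/(154 + 7))*(-24) + 41 = ((-303 + 8 - 14)/161)*(-24) + 41 = ((1/161)*(-309))*(-24) + 41 = -309/161*(-24) + 41 = 7416/161 + 41 = 14017/161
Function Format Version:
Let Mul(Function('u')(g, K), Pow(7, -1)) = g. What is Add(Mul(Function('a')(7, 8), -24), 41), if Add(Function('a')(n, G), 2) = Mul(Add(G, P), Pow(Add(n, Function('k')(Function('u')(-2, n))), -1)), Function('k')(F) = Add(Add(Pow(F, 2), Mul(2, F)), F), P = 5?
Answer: Rational(14017, 161) ≈ 87.062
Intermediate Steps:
Function('u')(g, K) = Mul(7, g)
Function('k')(F) = Add(Pow(F, 2), Mul(3, F))
Function('a')(n, G) = Add(-2, Mul(Pow(Add(154, n), -1), Add(5, G))) (Function('a')(n, G) = Add(-2, Mul(Add(G, 5), Pow(Add(n, Mul(Mul(7, -2), Add(3, Mul(7, -2)))), -1))) = Add(-2, Mul(Add(5, G), Pow(Add(n, Mul(-14, Add(3, -14))), -1))) = Add(-2, Mul(Add(5, G), Pow(Add(n, Mul(-14, -11)), -1))) = Add(-2, Mul(Add(5, G), Pow(Add(n, 154), -1))) = Add(-2, Mul(Add(5, G), Pow(Add(154, n), -1))) = Add(-2, Mul(Pow(Add(154, n), -1), Add(5, G))))
Add(Mul(Function('a')(7, 8), -24), 41) = Add(Mul(Mul(Pow(Add(154, 7), -1), Add(-303, 8, Mul(-2, 7))), -24), 41) = Add(Mul(Mul(Pow(161, -1), Add(-303, 8, -14)), -24), 41) = Add(Mul(Mul(Rational(1, 161), -309), -24), 41) = Add(Mul(Rational(-309, 161), -24), 41) = Add(Rational(7416, 161), 41) = Rational(14017, 161)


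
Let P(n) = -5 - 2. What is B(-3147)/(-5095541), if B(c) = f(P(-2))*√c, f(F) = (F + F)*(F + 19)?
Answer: 168*I*√3147/5095541 ≈ 0.0018496*I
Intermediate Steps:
P(n) = -7
f(F) = 2*F*(19 + F) (f(F) = (2*F)*(19 + F) = 2*F*(19 + F))
B(c) = -168*√c (B(c) = (2*(-7)*(19 - 7))*√c = (2*(-7)*12)*√c = -168*√c)
B(-3147)/(-5095541) = -168*I*√3147/(-5095541) = -168*I*√3147*(-1/5095541) = 168*I*√3147/5095541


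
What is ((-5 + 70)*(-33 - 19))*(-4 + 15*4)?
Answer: -189280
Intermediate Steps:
((-5 + 70)*(-33 - 19))*(-4 + 15*4) = (65*(-52))*(-4 + 60) = -3380*56 = -189280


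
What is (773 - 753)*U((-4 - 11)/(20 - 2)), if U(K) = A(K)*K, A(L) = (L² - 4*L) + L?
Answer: -2875/54 ≈ -53.241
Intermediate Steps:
A(L) = L² - 3*L
U(K) = K²*(-3 + K) (U(K) = (K*(-3 + K))*K = K²*(-3 + K))
(773 - 753)*U((-4 - 11)/(20 - 2)) = (773 - 753)*(((-4 - 11)/(20 - 2))²*(-3 + (-4 - 11)/(20 - 2))) = 20*((-15/18)²*(-3 - 15/18)) = 20*((-15*1/18)²*(-3 - 15*1/18)) = 20*((-⅚)²*(-3 - ⅚)) = 20*((25/36)*(-23/6)) = 20*(-575/216) = -2875/54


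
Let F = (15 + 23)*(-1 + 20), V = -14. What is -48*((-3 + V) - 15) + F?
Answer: 2258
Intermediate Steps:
F = 722 (F = 38*19 = 722)
-48*((-3 + V) - 15) + F = -48*((-3 - 14) - 15) + 722 = -48*(-17 - 15) + 722 = -48*(-32) + 722 = 1536 + 722 = 2258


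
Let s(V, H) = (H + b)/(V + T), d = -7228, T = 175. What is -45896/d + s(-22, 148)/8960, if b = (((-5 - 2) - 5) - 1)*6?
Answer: 224708623/35388288 ≈ 6.3498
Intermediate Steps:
b = -78 (b = ((-7 - 5) - 1)*6 = (-12 - 1)*6 = -13*6 = -78)
s(V, H) = (-78 + H)/(175 + V) (s(V, H) = (H - 78)/(V + 175) = (-78 + H)/(175 + V))
-45896/d + s(-22, 148)/8960 = -45896/(-7228) + ((-78 + 148)/(175 - 22))/8960 = -45896*(-1/7228) + (70/153)*(1/8960) = 11474/1807 + ((1/153)*70)*(1/8960) = 11474/1807 + (70/153)*(1/8960) = 11474/1807 + 1/19584 = 224708623/35388288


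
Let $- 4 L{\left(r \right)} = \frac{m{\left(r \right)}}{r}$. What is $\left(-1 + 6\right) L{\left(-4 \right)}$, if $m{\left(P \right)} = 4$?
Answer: $\frac{5}{4} \approx 1.25$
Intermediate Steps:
$L{\left(r \right)} = - \frac{1}{r}$ ($L{\left(r \right)} = - \frac{4 \frac{1}{r}}{4} = - \frac{1}{r}$)
$\left(-1 + 6\right) L{\left(-4 \right)} = \left(-1 + 6\right) \left(- \frac{1}{-4}\right) = 5 \left(\left(-1\right) \left(- \frac{1}{4}\right)\right) = 5 \cdot \frac{1}{4} = \frac{5}{4}$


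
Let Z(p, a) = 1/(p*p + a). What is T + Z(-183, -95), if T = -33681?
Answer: -1124743313/33394 ≈ -33681.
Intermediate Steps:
Z(p, a) = 1/(a + p²) (Z(p, a) = 1/(p² + a) = 1/(a + p²))
T + Z(-183, -95) = -33681 + 1/(-95 + (-183)²) = -33681 + 1/(-95 + 33489) = -33681 + 1/33394 = -1124743313/33394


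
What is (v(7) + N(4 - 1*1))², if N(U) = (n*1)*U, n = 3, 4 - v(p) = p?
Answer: 36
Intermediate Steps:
v(p) = 4 - p
N(U) = 3*U (N(U) = (3*1)*U = 3*U)
(v(7) + N(4 - 1*1))² = ((4 - 1*7) + 3*(4 - 1*1))² = ((4 - 7) + 3*(4 - 1))² = (-3 + 3*3)² = (-3 + 9)² = 6² = 36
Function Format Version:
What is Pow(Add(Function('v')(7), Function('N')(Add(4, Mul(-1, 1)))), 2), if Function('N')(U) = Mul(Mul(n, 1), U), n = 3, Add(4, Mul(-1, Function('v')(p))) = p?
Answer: 36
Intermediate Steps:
Function('v')(p) = Add(4, Mul(-1, p))
Function('N')(U) = Mul(3, U) (Function('N')(U) = Mul(Mul(3, 1), U) = Mul(3, U))
Pow(Add(Function('v')(7), Function('N')(Add(4, Mul(-1, 1)))), 2) = Pow(Add(Add(4, Mul(-1, 7)), Mul(3, Add(4, Mul(-1, 1)))), 2) = Pow(Add(Add(4, -7), Mul(3, Add(4, -1))), 2) = Pow(Add(-3, Mul(3, 3)), 2) = Pow(Add(-3, 9), 2) = Pow(6, 2) = 36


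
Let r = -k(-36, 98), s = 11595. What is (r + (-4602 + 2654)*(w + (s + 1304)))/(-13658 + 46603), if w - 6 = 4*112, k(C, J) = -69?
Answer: -8685/11 ≈ -789.54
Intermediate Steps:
w = 454 (w = 6 + 4*112 = 6 + 448 = 454)
r = 69 (r = -1*(-69) = 69)
(r + (-4602 + 2654)*(w + (s + 1304)))/(-13658 + 46603) = (69 + (-4602 + 2654)*(454 + (11595 + 1304)))/(-13658 + 46603) = (69 - 1948*(454 + 12899))/32945 = (69 - 1948*13353)*(1/32945) = (69 - 26011644)*(1/32945) = -26011575*1/32945 = -8685/11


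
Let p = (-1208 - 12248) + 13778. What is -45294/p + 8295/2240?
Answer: -1411251/10304 ≈ -136.96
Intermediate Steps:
p = 322 (p = -13456 + 13778 = 322)
-45294/p + 8295/2240 = -45294/322 + 8295/2240 = -45294*1/322 + 8295*(1/2240) = -22647/161 + 237/64 = -1411251/10304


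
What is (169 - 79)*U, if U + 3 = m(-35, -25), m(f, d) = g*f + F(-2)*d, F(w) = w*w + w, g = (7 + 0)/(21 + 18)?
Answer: -69360/13 ≈ -5335.4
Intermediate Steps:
g = 7/39 ≈ 0.17949
F(w) = w + w**2 (F(w) = w**2 + w = w + w**2)
m(f, d) = 2*d + 7*f/39 (m(f, d) = 7*f/39 + (-2*(1 - 2))*d = 7*f/39 + (-2*(-1))*d = 7*f/39 + 2*d = 2*d + 7*f/39)
U = -2312/39 (U = -3 + (2*(-25) + (7/39)*(-35)) = -3 + (-50 - 245/39) = -3 - 2195/39 = -2312/39 ≈ -59.282)
(169 - 79)*U = (169 - 79)*(-2312/39) = 90*(-2312/39) = -69360/13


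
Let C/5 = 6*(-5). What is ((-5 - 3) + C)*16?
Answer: -2528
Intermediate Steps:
C = -150 (C = 5*(6*(-5)) = 5*(-30) = -150)
((-5 - 3) + C)*16 = ((-5 - 3) - 150)*16 = (-8 - 150)*16 = -158*16 = -2528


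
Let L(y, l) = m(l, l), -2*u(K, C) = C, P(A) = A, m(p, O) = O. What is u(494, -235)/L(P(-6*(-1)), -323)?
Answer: -235/646 ≈ -0.36378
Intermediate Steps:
u(K, C) = -C/2
L(y, l) = l
u(494, -235)/L(P(-6*(-1)), -323) = -½*(-235)/(-323) = (235/2)*(-1/323) = -235/646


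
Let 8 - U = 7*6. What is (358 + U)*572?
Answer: 185328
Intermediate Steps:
U = -34 (U = 8 - 7*6 = 8 - 1*42 = 8 - 42 = -34)
(358 + U)*572 = (358 - 34)*572 = 324*572 = 185328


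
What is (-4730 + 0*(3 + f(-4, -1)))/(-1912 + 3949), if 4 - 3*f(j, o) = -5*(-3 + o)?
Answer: -4730/2037 ≈ -2.3220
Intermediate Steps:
f(j, o) = -11/3 + 5*o/3 (f(j, o) = 4/3 - (-5)*(-3 + o)/3 = 4/3 - (15 - 5*o)/3 = 4/3 + (-5 + 5*o/3) = -11/3 + 5*o/3)
(-4730 + 0*(3 + f(-4, -1)))/(-1912 + 3949) = (-4730 + 0*(3 + (-11/3 + (5/3)*(-1))))/(-1912 + 3949) = (-4730 + 0*(3 + (-11/3 - 5/3)))/2037 = (-4730 + 0*(3 - 16/3))*(1/2037) = (-4730 + 0*(-7/3))*(1/2037) = (-4730 + 0)*(1/2037) = -4730*1/2037 = -4730/2037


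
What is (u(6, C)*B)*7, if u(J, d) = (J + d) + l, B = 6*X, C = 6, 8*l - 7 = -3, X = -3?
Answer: -1575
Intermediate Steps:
l = 1/2 (l = 7/8 + (1/8)*(-3) = 7/8 - 3/8 = 1/2 ≈ 0.50000)
B = -18 (B = 6*(-3) = -18)
u(J, d) = 1/2 + J + d (u(J, d) = (J + d) + 1/2 = 1/2 + J + d)
(u(6, C)*B)*7 = ((1/2 + 6 + 6)*(-18))*7 = ((25/2)*(-18))*7 = -225*7 = -1575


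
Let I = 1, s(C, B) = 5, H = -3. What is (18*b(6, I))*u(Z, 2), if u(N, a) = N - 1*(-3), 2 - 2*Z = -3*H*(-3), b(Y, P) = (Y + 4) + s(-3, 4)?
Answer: 4725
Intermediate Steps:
b(Y, P) = 9 + Y (b(Y, P) = (Y + 4) + 5 = (4 + Y) + 5 = 9 + Y)
Z = 29/2 (Z = 1 - (-3*(-3))*(-3)/2 = 1 - 9*(-3)/2 = 1 - 1/2*(-27) = 1 + 27/2 = 29/2 ≈ 14.500)
u(N, a) = 3 + N (u(N, a) = N + 3 = 3 + N)
(18*b(6, I))*u(Z, 2) = (18*(9 + 6))*(3 + 29/2) = (18*15)*(35/2) = 270*(35/2) = 4725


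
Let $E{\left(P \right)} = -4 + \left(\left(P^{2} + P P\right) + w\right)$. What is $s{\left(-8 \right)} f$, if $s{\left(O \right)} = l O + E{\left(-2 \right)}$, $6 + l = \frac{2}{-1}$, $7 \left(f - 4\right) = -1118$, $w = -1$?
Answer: $- \frac{73030}{7} \approx -10433.0$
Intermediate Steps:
$f = - \frac{1090}{7}$ ($f = 4 + \frac{1}{7} \left(-1118\right) = 4 - \frac{1118}{7} = - \frac{1090}{7} \approx -155.71$)
$E{\left(P \right)} = -5 + 2 P^{2}$ ($E{\left(P \right)} = -4 - \left(1 - P^{2} - P P\right) = -4 + \left(\left(P^{2} + P^{2}\right) - 1\right) = -4 + \left(2 P^{2} - 1\right) = -4 + \left(-1 + 2 P^{2}\right) = -5 + 2 P^{2}$)
$l = -8$ ($l = -6 + \frac{2}{-1} = -6 + 2 \left(-1\right) = -6 - 2 = -8$)
$s{\left(O \right)} = 3 - 8 O$ ($s{\left(O \right)} = - 8 O - \left(5 - 2 \left(-2\right)^{2}\right) = - 8 O + \left(-5 + 2 \cdot 4\right) = - 8 O + \left(-5 + 8\right) = - 8 O + 3 = 3 - 8 O$)
$s{\left(-8 \right)} f = \left(3 - -64\right) \left(- \frac{1090}{7}\right) = \left(3 + 64\right) \left(- \frac{1090}{7}\right) = 67 \left(- \frac{1090}{7}\right) = - \frac{73030}{7}$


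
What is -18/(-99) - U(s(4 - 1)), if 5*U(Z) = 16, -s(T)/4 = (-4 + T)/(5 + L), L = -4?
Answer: -166/55 ≈ -3.0182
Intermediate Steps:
s(T) = 16 - 4*T (s(T) = -4*(-4 + T)/(5 - 4) = -4*(-4 + T)/1 = -4*(-4 + T) = 16 - 4*T)
U(Z) = 16/5 (U(Z) = (⅕)*16 = 16/5)
-18/(-99) - U(s(4 - 1)) = -18/(-99) - 1*16/5 = -18*(-1/99) - 16/5 = 2/11 - 16/5 = -166/55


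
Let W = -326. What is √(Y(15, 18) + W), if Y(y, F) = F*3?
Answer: 4*I*√17 ≈ 16.492*I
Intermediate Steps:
Y(y, F) = 3*F
√(Y(15, 18) + W) = √(3*18 - 326) = √(54 - 326) = √(-272) = 4*I*√17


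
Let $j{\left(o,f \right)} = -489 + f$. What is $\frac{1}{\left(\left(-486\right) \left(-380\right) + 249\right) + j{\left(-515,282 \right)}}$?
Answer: $\frac{1}{184722} \approx 5.4135 \cdot 10^{-6}$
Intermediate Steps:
$\frac{1}{\left(\left(-486\right) \left(-380\right) + 249\right) + j{\left(-515,282 \right)}} = \frac{1}{\left(\left(-486\right) \left(-380\right) + 249\right) + \left(-489 + 282\right)} = \frac{1}{\left(184680 + 249\right) - 207} = \frac{1}{184929 - 207} = \frac{1}{184722}$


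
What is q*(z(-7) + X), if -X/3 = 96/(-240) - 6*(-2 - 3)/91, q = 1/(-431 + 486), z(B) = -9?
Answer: -3999/25025 ≈ -0.15980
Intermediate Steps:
q = 1/55 ≈ 0.018182
X = 96/455 (X = -3*(96/(-240) - 6*(-2 - 3)/91) = -3*(96*(-1/240) - 6*(-5)*(1/91)) = -3*(-2/5 + 30*(1/91)) = -3*(-2/5 + 30/91) = -3*(-32/455) = 96/455 ≈ 0.21099)
q*(z(-7) + X) = (-9 + 96/455)/55 = (1/55)*(-3999/455) = -3999/25025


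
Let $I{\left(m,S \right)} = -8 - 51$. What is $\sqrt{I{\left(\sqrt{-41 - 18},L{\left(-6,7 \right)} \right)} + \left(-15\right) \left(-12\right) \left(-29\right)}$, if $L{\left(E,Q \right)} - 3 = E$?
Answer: $i \sqrt{5279} \approx 72.657 i$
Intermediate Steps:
$L{\left(E,Q \right)} = 3 + E$
$I{\left(m,S \right)} = -59$ ($I{\left(m,S \right)} = -8 - 51 = -59$)
$\sqrt{I{\left(\sqrt{-41 - 18},L{\left(-6,7 \right)} \right)} + \left(-15\right) \left(-12\right) \left(-29\right)} = \sqrt{-59 + \left(-15\right) \left(-12\right) \left(-29\right)} = \sqrt{-59 + 180 \left(-29\right)} = \sqrt{-59 - 5220} = \sqrt{-5279} = i \sqrt{5279}$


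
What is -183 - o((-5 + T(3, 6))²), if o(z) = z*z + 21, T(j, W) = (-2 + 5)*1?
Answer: -220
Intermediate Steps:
T(j, W) = 3 (T(j, W) = 3*1 = 3)
o(z) = 21 + z² (o(z) = z² + 21 = 21 + z²)
-183 - o((-5 + T(3, 6))²) = -183 - (21 + ((-5 + 3)²)²) = -183 - (21 + ((-2)²)²) = -183 - (21 + 4²) = -183 - (21 + 16) = -183 - 1*37 = -183 - 37 = -220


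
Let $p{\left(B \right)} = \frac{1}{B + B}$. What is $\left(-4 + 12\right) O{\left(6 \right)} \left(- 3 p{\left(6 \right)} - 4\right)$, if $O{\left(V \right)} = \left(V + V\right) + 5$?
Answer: $-578$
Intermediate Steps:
$p{\left(B \right)} = \frac{1}{2 B}$
$O{\left(V \right)} = 5 + 2 V$ ($O{\left(V \right)} = 2 V + 5 = 5 + 2 V$)
$\left(-4 + 12\right) O{\left(6 \right)} \left(- 3 p{\left(6 \right)} - 4\right) = \left(-4 + 12\right) \left(5 + 2 \cdot 6\right) \left(- 3 \frac{1}{2 \cdot 6} - 4\right) = 8 \left(5 + 12\right) \left(- 3 \cdot \frac{1}{2} \cdot \frac{1}{6} - 4\right) = 8 \cdot 17 \left(\left(-3\right) \frac{1}{12} - 4\right) = 136 \left(- \frac{1}{4} - 4\right) = 136 \left(- \frac{17}{4}\right) = -578$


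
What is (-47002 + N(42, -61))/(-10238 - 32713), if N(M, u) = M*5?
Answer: 46792/42951 ≈ 1.0894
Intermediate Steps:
N(M, u) = 5*M
(-47002 + N(42, -61))/(-10238 - 32713) = (-47002 + 5*42)/(-10238 - 32713) = (-47002 + 210)/(-42951) = -46792*(-1/42951) = 46792/42951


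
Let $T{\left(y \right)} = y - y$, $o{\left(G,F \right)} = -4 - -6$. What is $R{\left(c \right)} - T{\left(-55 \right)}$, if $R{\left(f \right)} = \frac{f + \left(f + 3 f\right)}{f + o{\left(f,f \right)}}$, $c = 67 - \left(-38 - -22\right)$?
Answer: $\frac{83}{17} \approx 4.8824$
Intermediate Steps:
$o{\left(G,F \right)} = 2$ ($o{\left(G,F \right)} = -4 + 6 = 2$)
$T{\left(y \right)} = 0$
$c = 83$ ($c = 67 - \left(-38 + 22\right) = 67 - -16 = 67 + 16 = 83$)
$R{\left(f \right)} = \frac{5 f}{2 + f}$ ($R{\left(f \right)} = \frac{f + \left(f + 3 f\right)}{f + 2} = \frac{f + 4 f}{2 + f} = \frac{5 f}{2 + f}$)
$R{\left(c \right)} - T{\left(-55 \right)} = 5 \cdot 83 \frac{1}{2 + 83} - 0 = 5 \cdot 83 \cdot \frac{1}{85} + 0 = \frac{83}{17} + 0 = \frac{83}{17}$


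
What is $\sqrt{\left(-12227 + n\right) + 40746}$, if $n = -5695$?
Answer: $6 \sqrt{634} \approx 151.08$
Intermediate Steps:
$\sqrt{\left(-12227 + n\right) + 40746} = \sqrt{\left(-12227 - 5695\right) + 40746} = \sqrt{-17922 + 40746} = \sqrt{22824} = 6 \sqrt{634}$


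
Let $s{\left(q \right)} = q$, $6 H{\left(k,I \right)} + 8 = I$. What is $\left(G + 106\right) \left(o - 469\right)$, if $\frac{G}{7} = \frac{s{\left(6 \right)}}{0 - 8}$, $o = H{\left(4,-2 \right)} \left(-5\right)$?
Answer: $- \frac{278473}{6} \approx -46412.0$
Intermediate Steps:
$H{\left(k,I \right)} = - \frac{4}{3} + \frac{I}{6}$
$o = \frac{25}{3}$ ($o = \left(- \frac{4}{3} + \frac{1}{6} \left(-2\right)\right) \left(-5\right) = \left(- \frac{4}{3} - \frac{1}{3}\right) \left(-5\right) = \left(- \frac{5}{3}\right) \left(-5\right) = \frac{25}{3} \approx 8.3333$)
$G = - \frac{21}{4}$ ($G = 7 \frac{6}{0 - 8} = 7 \frac{6}{-8} = 7 \cdot 6 \left(- \frac{1}{8}\right) = 7 \left(- \frac{3}{4}\right) = - \frac{21}{4} \approx -5.25$)
$\left(G + 106\right) \left(o - 469\right) = \left(- \frac{21}{4} + 106\right) \left(\frac{25}{3} - 469\right) = \frac{403}{4} \left(- \frac{1382}{3}\right) = - \frac{278473}{6}$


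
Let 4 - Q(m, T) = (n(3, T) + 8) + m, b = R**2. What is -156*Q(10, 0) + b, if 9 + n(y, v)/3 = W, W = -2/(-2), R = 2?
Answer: -1556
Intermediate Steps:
W = 1 (W = -2*(-1/2) = 1)
b = 4 (b = 2**2 = 4)
n(y, v) = -24 (n(y, v) = -27 + 3*1 = -27 + 3 = -24)
Q(m, T) = 20 - m (Q(m, T) = 4 - ((-24 + 8) + m) = 4 - (-16 + m) = 4 + (16 - m) = 20 - m)
-156*Q(10, 0) + b = -156*(20 - 1*10) + 4 = -156*(20 - 10) + 4 = -156*10 + 4 = -1560 + 4 = -1556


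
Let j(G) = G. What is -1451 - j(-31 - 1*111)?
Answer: -1309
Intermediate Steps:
-1451 - j(-31 - 1*111) = -1451 - (-31 - 1*111) = -1451 - (-31 - 111) = -1451 - 1*(-142) = -1451 + 142 = -1309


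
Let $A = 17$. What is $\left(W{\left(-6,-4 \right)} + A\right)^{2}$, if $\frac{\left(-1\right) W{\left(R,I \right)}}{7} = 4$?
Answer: $121$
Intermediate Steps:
$W{\left(R,I \right)} = -28$ ($W{\left(R,I \right)} = \left(-7\right) 4 = -28$)
$\left(W{\left(-6,-4 \right)} + A\right)^{2} = \left(-28 + 17\right)^{2} = \left(-11\right)^{2} = 121$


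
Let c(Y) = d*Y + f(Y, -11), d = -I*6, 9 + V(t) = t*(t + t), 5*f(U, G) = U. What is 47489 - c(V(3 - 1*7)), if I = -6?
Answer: 233282/5 ≈ 46656.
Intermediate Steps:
f(U, G) = U/5
V(t) = -9 + 2*t**2 (V(t) = -9 + t*(t + t) = -9 + t*(2*t) = -9 + 2*t**2)
d = 36 (d = -1*(-6)*6 = 6*6 = 36)
c(Y) = 181*Y/5 (c(Y) = 36*Y + Y/5 = 181*Y/5)
47489 - c(V(3 - 1*7)) = 47489 - 181*(-9 + 2*(3 - 1*7)**2)/5 = 47489 - 181*(-9 + 2*(3 - 7)**2)/5 = 47489 - 181*(-9 + 2*(-4)**2)/5 = 47489 - 181*(-9 + 2*16)/5 = 47489 - 181*(-9 + 32)/5 = 47489 - 181*23/5 = 47489 - 1*4163/5 = 47489 - 4163/5 = 233282/5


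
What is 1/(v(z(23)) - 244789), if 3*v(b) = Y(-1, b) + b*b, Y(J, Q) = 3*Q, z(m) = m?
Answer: -3/733769 ≈ -4.0885e-6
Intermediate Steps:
v(b) = b + b**2/3 (v(b) = (3*b + b*b)/3 = (3*b + b**2)/3 = (b**2 + 3*b)/3 = b + b**2/3)
1/(v(z(23)) - 244789) = 1/((1/3)*23*(3 + 23) - 244789) = 1/((1/3)*23*26 - 244789) = 1/(598/3 - 244789) = 1/(-733769/3) = -3/733769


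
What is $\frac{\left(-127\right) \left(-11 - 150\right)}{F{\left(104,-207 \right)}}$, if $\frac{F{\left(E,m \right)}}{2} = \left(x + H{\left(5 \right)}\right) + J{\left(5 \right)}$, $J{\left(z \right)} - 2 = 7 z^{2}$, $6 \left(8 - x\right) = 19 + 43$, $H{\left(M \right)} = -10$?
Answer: $\frac{61341}{988} \approx 62.086$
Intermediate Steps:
$x = - \frac{7}{3}$ ($x = 8 - \frac{19 + 43}{6} = 8 - \frac{31}{3} = - \frac{7}{3} \approx -2.3333$)
$J{\left(z \right)} = 2 + 7 z^{2}$
$F{\left(E,m \right)} = \frac{988}{3}$ ($F{\left(E,m \right)} = 2 \left(\left(- \frac{7}{3} - 10\right) + \left(2 + 7 \cdot 5^{2}\right)\right) = 2 \left(- \frac{37}{3} + \left(2 + 7 \cdot 25\right)\right) = 2 \left(- \frac{37}{3} + \left(2 + 175\right)\right) = 2 \left(- \frac{37}{3} + 177\right) = 2 \cdot \frac{494}{3} = \frac{988}{3}$)
$\frac{\left(-127\right) \left(-11 - 150\right)}{F{\left(104,-207 \right)}} = \frac{\left(-127\right) \left(-11 - 150\right)}{\frac{988}{3}} = \left(-127\right) \left(-161\right) \frac{3}{988} = 20447 \cdot \frac{3}{988} = \frac{61341}{988}$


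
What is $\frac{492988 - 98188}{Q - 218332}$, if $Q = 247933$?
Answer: $\frac{131600}{9867} \approx 13.337$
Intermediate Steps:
$\frac{492988 - 98188}{Q - 218332} = \frac{492988 - 98188}{247933 - 218332} = \frac{394800}{29601} = 394800 \cdot \frac{1}{29601} = \frac{131600}{9867}$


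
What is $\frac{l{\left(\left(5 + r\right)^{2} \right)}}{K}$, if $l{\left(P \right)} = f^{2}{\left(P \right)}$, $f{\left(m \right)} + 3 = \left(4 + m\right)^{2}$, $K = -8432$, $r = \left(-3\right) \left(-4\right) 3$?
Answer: $- \frac{2015295391321}{2108} \approx -9.5602 \cdot 10^{8}$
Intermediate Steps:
$r = 36$ ($r = 12 \cdot 3 = 36$)
$f{\left(m \right)} = -3 + \left(4 + m\right)^{2}$
$l{\left(P \right)} = \left(-3 + \left(4 + P\right)^{2}\right)^{2}$
$\frac{l{\left(\left(5 + r\right)^{2} \right)}}{K} = \frac{\left(-3 + \left(4 + \left(5 + 36\right)^{2}\right)^{2}\right)^{2}}{-8432} = \left(-3 + \left(4 + 41^{2}\right)^{2}\right)^{2} \left(- \frac{1}{8432}\right) = \left(-3 + \left(4 + 1681\right)^{2}\right)^{2} \left(- \frac{1}{8432}\right) = \left(-3 + 1685^{2}\right)^{2} \left(- \frac{1}{8432}\right) = \left(-3 + 2839225\right)^{2} \left(- \frac{1}{8432}\right) = 2839222^{2} \left(- \frac{1}{8432}\right) = 8061181565284 \left(- \frac{1}{8432}\right) = - \frac{2015295391321}{2108}$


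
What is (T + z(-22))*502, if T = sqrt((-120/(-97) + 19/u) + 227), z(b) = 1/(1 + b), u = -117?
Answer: -502/21 + 1004*sqrt(815999405)/3783 ≈ 7557.4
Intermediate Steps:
T = 2*sqrt(815999405)/3783 (T = sqrt((-120/(-97) + 19/(-117)) + 227) = sqrt((-120*(-1/97) + 19*(-1/117)) + 227) = sqrt((120/97 - 19/117) + 227) = sqrt(12197/11349 + 227) = sqrt(2588420/11349) = 2*sqrt(815999405)/3783 ≈ 15.102)
(T + z(-22))*502 = (2*sqrt(815999405)/3783 + 1/(1 - 22))*502 = (2*sqrt(815999405)/3783 + 1/(-21))*502 = (2*sqrt(815999405)/3783 - 1/21)*502 = (-1/21 + 2*sqrt(815999405)/3783)*502 = -502/21 + 1004*sqrt(815999405)/3783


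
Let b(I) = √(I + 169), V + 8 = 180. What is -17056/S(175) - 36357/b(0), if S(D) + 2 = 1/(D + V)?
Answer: 51744215/9009 ≈ 5743.6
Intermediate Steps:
V = 172 (V = -8 + 180 = 172)
b(I) = √(169 + I)
S(D) = -2 + 1/(172 + D) (S(D) = -2 + 1/(D + 172) = -2 + 1/(172 + D))
-17056/S(175) - 36357/b(0) = -17056*(172 + 175)/(-343 - 2*175) - 36357/√(169 + 0) = -17056*347/(-343 - 350) - 36357/(√169) = -17056/((1/347)*(-693)) - 36357/13 = -17056/(-693/347) - 36357*1/13 = -17056*(-347/693) - 36357/13 = 5918432/693 - 36357/13 = 51744215/9009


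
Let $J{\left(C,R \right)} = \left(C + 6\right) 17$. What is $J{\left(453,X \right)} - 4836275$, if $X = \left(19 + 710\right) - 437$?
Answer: $-4828472$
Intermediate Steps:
$X = 292$ ($X = 729 - 437 = 292$)
$J{\left(C,R \right)} = 102 + 17 C$ ($J{\left(C,R \right)} = \left(6 + C\right) 17 = 102 + 17 C$)
$J{\left(453,X \right)} - 4836275 = \left(102 + 17 \cdot 453\right) - 4836275 = \left(102 + 7701\right) - 4836275 = 7803 - 4836275 = -4828472$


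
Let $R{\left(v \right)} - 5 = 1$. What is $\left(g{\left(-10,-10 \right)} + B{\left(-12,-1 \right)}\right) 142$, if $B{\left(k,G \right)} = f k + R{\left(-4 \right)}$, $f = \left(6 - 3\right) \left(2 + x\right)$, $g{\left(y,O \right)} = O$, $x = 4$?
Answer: $-31240$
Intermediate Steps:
$R{\left(v \right)} = 6$ ($R{\left(v \right)} = 5 + 1 = 6$)
$f = 18$ ($f = \left(6 - 3\right) \left(2 + 4\right) = 3 \cdot 6 = 18$)
$B{\left(k,G \right)} = 6 + 18 k$ ($B{\left(k,G \right)} = 18 k + 6 = 6 + 18 k$)
$\left(g{\left(-10,-10 \right)} + B{\left(-12,-1 \right)}\right) 142 = \left(-10 + \left(6 + 18 \left(-12\right)\right)\right) 142 = \left(-10 + \left(6 - 216\right)\right) 142 = \left(-10 - 210\right) 142 = \left(-220\right) 142 = -31240$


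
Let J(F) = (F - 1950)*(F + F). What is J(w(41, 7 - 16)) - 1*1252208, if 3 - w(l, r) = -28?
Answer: -1371186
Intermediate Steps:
w(l, r) = 31 (w(l, r) = 3 - 1*(-28) = 3 + 28 = 31)
J(F) = 2*F*(-1950 + F) (J(F) = (-1950 + F)*(2*F) = 2*F*(-1950 + F))
J(w(41, 7 - 16)) - 1*1252208 = 2*31*(-1950 + 31) - 1*1252208 = 2*31*(-1919) - 1252208 = -118978 - 1252208 = -1371186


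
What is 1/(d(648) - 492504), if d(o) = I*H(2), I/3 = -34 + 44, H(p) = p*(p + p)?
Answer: -1/492264 ≈ -2.0314e-6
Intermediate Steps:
H(p) = 2*p**2 (H(p) = p*(2*p) = 2*p**2)
I = 30 (I = 3*(-34 + 44) = 3*10 = 30)
d(o) = 240 (d(o) = 30*(2*2**2) = 30*(2*4) = 30*8 = 240)
1/(d(648) - 492504) = 1/(240 - 492504) = 1/(-492264) = -1/492264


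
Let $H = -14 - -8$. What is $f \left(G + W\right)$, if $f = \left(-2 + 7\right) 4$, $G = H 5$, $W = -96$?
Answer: $-2520$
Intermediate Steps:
$H = -6$ ($H = -14 + 8 = -6$)
$G = -30$ ($G = \left(-6\right) 5 = -30$)
$f = 20$ ($f = 5 \cdot 4 = 20$)
$f \left(G + W\right) = 20 \left(-30 - 96\right) = 20 \left(-126\right) = -2520$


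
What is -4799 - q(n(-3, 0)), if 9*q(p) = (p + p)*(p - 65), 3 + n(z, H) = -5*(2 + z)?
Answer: -4771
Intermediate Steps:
n(z, H) = -13 - 5*z (n(z, H) = -3 - 5*(2 + z) = -3 + (-10 - 5*z) = -13 - 5*z)
q(p) = 2*p*(-65 + p)/9 (q(p) = ((p + p)*(p - 65))/9 = ((2*p)*(-65 + p))/9 = (2*p*(-65 + p))/9 = 2*p*(-65 + p)/9)
-4799 - q(n(-3, 0)) = -4799 - 2*(-13 - 5*(-3))*(-65 + (-13 - 5*(-3)))/9 = -4799 - 2*(-13 + 15)*(-65 + (-13 + 15))/9 = -4799 - 2*2*(-65 + 2)/9 = -4799 - 2*2*(-63)/9 = -4799 - 1*(-28) = -4799 + 28 = -4771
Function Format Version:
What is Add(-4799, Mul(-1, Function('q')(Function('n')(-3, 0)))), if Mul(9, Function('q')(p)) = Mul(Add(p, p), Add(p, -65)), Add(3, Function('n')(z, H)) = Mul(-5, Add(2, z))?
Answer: -4771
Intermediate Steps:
Function('n')(z, H) = Add(-13, Mul(-5, z)) (Function('n')(z, H) = Add(-3, Mul(-5, Add(2, z))) = Add(-3, Add(-10, Mul(-5, z))) = Add(-13, Mul(-5, z)))
Function('q')(p) = Mul(Rational(2, 9), p, Add(-65, p)) (Function('q')(p) = Mul(Rational(1, 9), Mul(Add(p, p), Add(p, -65))) = Mul(Rational(1, 9), Mul(Mul(2, p), Add(-65, p))) = Mul(Rational(1, 9), Mul(2, p, Add(-65, p))) = Mul(Rational(2, 9), p, Add(-65, p)))
Add(-4799, Mul(-1, Function('q')(Function('n')(-3, 0)))) = Add(-4799, Mul(-1, Mul(Rational(2, 9), Add(-13, Mul(-5, -3)), Add(-65, Add(-13, Mul(-5, -3)))))) = Add(-4799, Mul(-1, Mul(Rational(2, 9), Add(-13, 15), Add(-65, Add(-13, 15))))) = Add(-4799, Mul(-1, Mul(Rational(2, 9), 2, Add(-65, 2)))) = Add(-4799, Mul(-1, Mul(Rational(2, 9), 2, -63))) = Add(-4799, Mul(-1, -28)) = Add(-4799, 28) = -4771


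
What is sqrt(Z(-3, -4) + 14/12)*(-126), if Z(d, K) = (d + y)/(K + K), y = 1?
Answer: -21*sqrt(51) ≈ -149.97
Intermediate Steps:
Z(d, K) = (1 + d)/(2*K) (Z(d, K) = (d + 1)/(K + K) = (1 + d)/((2*K)) = (1 + d)*(1/(2*K)) = (1 + d)/(2*K))
sqrt(Z(-3, -4) + 14/12)*(-126) = sqrt((1/2)*(1 - 3)/(-4) + 14/12)*(-126) = sqrt((1/2)*(-1/4)*(-2) + 14*(1/12))*(-126) = sqrt(1/4 + 7/6)*(-126) = sqrt(17/12)*(-126) = (sqrt(51)/6)*(-126) = -21*sqrt(51)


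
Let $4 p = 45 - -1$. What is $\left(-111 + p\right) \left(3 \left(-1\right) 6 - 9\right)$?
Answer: $\frac{5373}{2} \approx 2686.5$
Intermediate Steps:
$p = \frac{23}{2}$ ($p = \frac{45 - -1}{4} = \frac{45 + 1}{4} = \frac{1}{4} \cdot 46 = \frac{23}{2} \approx 11.5$)
$\left(-111 + p\right) \left(3 \left(-1\right) 6 - 9\right) = \left(-111 + \frac{23}{2}\right) \left(3 \left(-1\right) 6 - 9\right) = - \frac{199 \left(\left(-3\right) 6 - 9\right)}{2} = - \frac{199 \left(-18 - 9\right)}{2} = \left(- \frac{199}{2}\right) \left(-27\right) = \frac{5373}{2}$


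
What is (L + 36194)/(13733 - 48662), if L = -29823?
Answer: -6371/34929 ≈ -0.18240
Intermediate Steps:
(L + 36194)/(13733 - 48662) = (-29823 + 36194)/(13733 - 48662) = 6371/(-34929) = 6371*(-1/34929) = -6371/34929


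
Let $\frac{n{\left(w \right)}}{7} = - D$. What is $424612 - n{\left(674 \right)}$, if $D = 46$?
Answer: $424934$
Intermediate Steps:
$n{\left(w \right)} = -322$ ($n{\left(w \right)} = 7 \left(\left(-1\right) 46\right) = 7 \left(-46\right) = -322$)
$424612 - n{\left(674 \right)} = 424612 - -322 = 424612 + 322 = 424934$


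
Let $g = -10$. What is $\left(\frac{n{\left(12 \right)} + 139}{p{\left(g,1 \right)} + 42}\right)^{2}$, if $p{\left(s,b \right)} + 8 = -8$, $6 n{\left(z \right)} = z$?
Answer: $\frac{19881}{676} \approx 29.41$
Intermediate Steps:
$n{\left(z \right)} = \frac{z}{6}$
$p{\left(s,b \right)} = -16$ ($p{\left(s,b \right)} = -8 - 8 = -16$)
$\left(\frac{n{\left(12 \right)} + 139}{p{\left(g,1 \right)} + 42}\right)^{2} = \left(\frac{\frac{1}{6} \cdot 12 + 139}{-16 + 42}\right)^{2} = \left(\frac{2 + 139}{26}\right)^{2} = \left(141 \cdot \frac{1}{26}\right)^{2} = \left(\frac{141}{26}\right)^{2} = \frac{19881}{676}$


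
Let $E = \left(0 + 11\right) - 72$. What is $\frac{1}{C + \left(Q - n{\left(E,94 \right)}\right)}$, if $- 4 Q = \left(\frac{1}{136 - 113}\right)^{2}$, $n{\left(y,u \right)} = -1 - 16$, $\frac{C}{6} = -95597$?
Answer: $- \frac{2116}{1213663541} \approx -1.7435 \cdot 10^{-6}$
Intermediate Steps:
$C = -573582$ ($C = 6 \left(-95597\right) = -573582$)
$E = -61$ ($E = 11 - 72 = -61$)
$n{\left(y,u \right)} = -17$ ($n{\left(y,u \right)} = -1 - 16 = -17$)
$Q = - \frac{1}{2116}$ ($Q = - \frac{\left(\frac{1}{136 - 113}\right)^{2}}{4} = - \frac{\left(\frac{1}{23}\right)^{2}}{4} = - \frac{1}{4 \cdot 529} = \left(- \frac{1}{4}\right) \frac{1}{529} = - \frac{1}{2116} \approx -0.00047259$)
$\frac{1}{C + \left(Q - n{\left(E,94 \right)}\right)} = \frac{1}{-573582 - - \frac{35971}{2116}} = \frac{1}{-573582 + \left(- \frac{1}{2116} + 17\right)} = \frac{1}{-573582 + \frac{35971}{2116}} = \frac{1}{- \frac{1213663541}{2116}} = - \frac{2116}{1213663541}$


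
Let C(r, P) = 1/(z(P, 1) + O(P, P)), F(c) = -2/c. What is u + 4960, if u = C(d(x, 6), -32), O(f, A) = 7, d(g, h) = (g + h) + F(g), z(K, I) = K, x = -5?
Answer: 123999/25 ≈ 4960.0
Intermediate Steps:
d(g, h) = g + h - 2/g (d(g, h) = (g + h) - 2/g = g + h - 2/g)
C(r, P) = 1/(7 + P) (C(r, P) = 1/(P + 7) = 1/(7 + P))
u = -1/25 (u = 1/(7 - 32) = 1/(-25) = -1/25 ≈ -0.040000)
u + 4960 = -1/25 + 4960 = 123999/25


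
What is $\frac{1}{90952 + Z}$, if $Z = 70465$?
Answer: $\frac{1}{161417} \approx 6.1951 \cdot 10^{-6}$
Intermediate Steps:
$\frac{1}{90952 + Z} = \frac{1}{90952 + 70465} = \frac{1}{161417}$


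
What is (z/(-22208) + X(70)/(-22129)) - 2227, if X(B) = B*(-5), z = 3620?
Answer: -273627766761/122860208 ≈ -2227.1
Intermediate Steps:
X(B) = -5*B
(z/(-22208) + X(70)/(-22129)) - 2227 = (3620/(-22208) - 5*70/(-22129)) - 2227 = (3620*(-1/22208) - 350*(-1/22129)) - 2227 = (-905/5552 + 350/22129) - 2227 = -18083545/122860208 - 2227 = -273627766761/122860208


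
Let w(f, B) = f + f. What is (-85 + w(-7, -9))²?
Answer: 9801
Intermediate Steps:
w(f, B) = 2*f
(-85 + w(-7, -9))² = (-85 + 2*(-7))² = (-85 - 14)² = (-99)² = 9801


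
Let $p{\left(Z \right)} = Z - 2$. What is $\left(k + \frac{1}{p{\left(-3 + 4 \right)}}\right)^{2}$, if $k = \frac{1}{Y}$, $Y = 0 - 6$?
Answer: $\frac{49}{36} \approx 1.3611$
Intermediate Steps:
$Y = -6$ ($Y = 0 - 6 = -6$)
$p{\left(Z \right)} = -2 + Z$
$k = - \frac{1}{6}$ ($k = \frac{1}{-6} = - \frac{1}{6} \approx -0.16667$)
$\left(k + \frac{1}{p{\left(-3 + 4 \right)}}\right)^{2} = \left(- \frac{1}{6} + \frac{1}{-2 + \left(-3 + 4\right)}\right)^{2} = \left(- \frac{1}{6} + \frac{1}{-2 + 1}\right)^{2} = \left(- \frac{1}{6} + \frac{1}{-1}\right)^{2} = \left(- \frac{1}{6} - 1\right)^{2} = \left(- \frac{7}{6}\right)^{2} = \frac{49}{36}$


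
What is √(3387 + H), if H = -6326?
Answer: I*√2939 ≈ 54.213*I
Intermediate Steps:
√(3387 + H) = √(3387 - 6326) = √(-2939) = I*√2939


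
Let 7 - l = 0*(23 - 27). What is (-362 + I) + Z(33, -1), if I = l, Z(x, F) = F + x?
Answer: -323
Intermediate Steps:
l = 7 (l = 7 - 0*(23 - 27) = 7 - 0*(-4) = 7 - 1*0 = 7 + 0 = 7)
I = 7
(-362 + I) + Z(33, -1) = (-362 + 7) + (-1 + 33) = -355 + 32 = -323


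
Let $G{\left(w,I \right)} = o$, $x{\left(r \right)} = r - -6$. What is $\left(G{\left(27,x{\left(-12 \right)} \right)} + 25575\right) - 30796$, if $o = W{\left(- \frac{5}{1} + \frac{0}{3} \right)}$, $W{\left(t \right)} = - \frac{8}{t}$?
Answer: $- \frac{26097}{5} \approx -5219.4$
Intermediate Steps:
$x{\left(r \right)} = 6 + r$ ($x{\left(r \right)} = r + 6 = 6 + r$)
$o = \frac{8}{5}$ ($o = - \frac{8}{- \frac{5}{1} + \frac{0}{3}} = - \frac{8}{\left(-5\right) 1 + 0 \cdot \frac{1}{3}} = - \frac{8}{-5 + 0} = - \frac{8}{-5} = \left(-8\right) \left(- \frac{1}{5}\right) = \frac{8}{5} \approx 1.6$)
$G{\left(w,I \right)} = \frac{8}{5}$
$\left(G{\left(27,x{\left(-12 \right)} \right)} + 25575\right) - 30796 = \left(\frac{8}{5} + 25575\right) - 30796 = \frac{127883}{5} - 30796 = - \frac{26097}{5}$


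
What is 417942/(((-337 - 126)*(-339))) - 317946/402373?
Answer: 39421575348/21051752987 ≈ 1.8726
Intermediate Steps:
417942/(((-337 - 126)*(-339))) - 317946/402373 = 417942/((-463*(-339))) - 317946*1/402373 = 417942/156957 - 317946/402373 = 417942*(1/156957) - 317946/402373 = 139314/52319 - 317946/402373 = 39421575348/21051752987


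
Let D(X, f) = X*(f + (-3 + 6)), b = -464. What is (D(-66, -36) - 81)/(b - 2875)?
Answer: -233/371 ≈ -0.62803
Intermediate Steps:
D(X, f) = X*(3 + f) (D(X, f) = X*(f + 3) = X*(3 + f))
(D(-66, -36) - 81)/(b - 2875) = (-66*(3 - 36) - 81)/(-464 - 2875) = (-66*(-33) - 81)/(-3339) = (2178 - 81)*(-1/3339) = 2097*(-1/3339) = -233/371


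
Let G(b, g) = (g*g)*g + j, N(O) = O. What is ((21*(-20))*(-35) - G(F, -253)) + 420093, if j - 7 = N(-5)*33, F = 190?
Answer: 16629228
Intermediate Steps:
j = -158 (j = 7 - 5*33 = 7 - 165 = -158)
G(b, g) = -158 + g**3 (G(b, g) = (g*g)*g - 158 = g**2*g - 158 = g**3 - 158 = -158 + g**3)
((21*(-20))*(-35) - G(F, -253)) + 420093 = ((21*(-20))*(-35) - (-158 + (-253)**3)) + 420093 = (-420*(-35) - (-158 - 16194277)) + 420093 = (14700 - 1*(-16194435)) + 420093 = (14700 + 16194435) + 420093 = 16209135 + 420093 = 16629228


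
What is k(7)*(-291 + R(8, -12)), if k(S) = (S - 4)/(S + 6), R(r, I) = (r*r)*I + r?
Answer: -3153/13 ≈ -242.54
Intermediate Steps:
R(r, I) = r + I*r² (R(r, I) = r²*I + r = I*r² + r = r + I*r²)
k(S) = (-4 + S)/(6 + S)
k(7)*(-291 + R(8, -12)) = ((-4 + 7)/(6 + 7))*(-291 + 8*(1 - 12*8)) = (3/13)*(-291 + 8*(1 - 96)) = ((1/13)*3)*(-291 + 8*(-95)) = 3*(-291 - 760)/13 = (3/13)*(-1051) = -3153/13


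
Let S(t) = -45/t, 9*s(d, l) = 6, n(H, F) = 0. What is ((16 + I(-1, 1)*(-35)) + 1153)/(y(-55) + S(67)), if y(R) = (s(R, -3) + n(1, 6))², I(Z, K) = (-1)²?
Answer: -683802/137 ≈ -4991.3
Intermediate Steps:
s(d, l) = ⅔ (s(d, l) = (⅑)*6 = ⅔)
I(Z, K) = 1
y(R) = 4/9 (y(R) = (⅔ + 0)² = (⅔)² = 4/9)
((16 + I(-1, 1)*(-35)) + 1153)/(y(-55) + S(67)) = ((16 + 1*(-35)) + 1153)/(4/9 - 45/67) = ((16 - 35) + 1153)/(4/9 - 45*1/67) = (-19 + 1153)/(4/9 - 45/67) = 1134/(-137/603) = 1134*(-603/137) = -683802/137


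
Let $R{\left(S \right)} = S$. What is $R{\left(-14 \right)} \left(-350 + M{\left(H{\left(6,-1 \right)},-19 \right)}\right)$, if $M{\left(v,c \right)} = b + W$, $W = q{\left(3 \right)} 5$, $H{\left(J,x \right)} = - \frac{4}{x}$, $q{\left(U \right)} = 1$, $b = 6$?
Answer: $4746$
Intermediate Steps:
$W = 5$ ($W = 1 \cdot 5 = 5$)
$M{\left(v,c \right)} = 11$ ($M{\left(v,c \right)} = 6 + 5 = 11$)
$R{\left(-14 \right)} \left(-350 + M{\left(H{\left(6,-1 \right)},-19 \right)}\right) = - 14 \left(-350 + 11\right) = \left(-14\right) \left(-339\right) = 4746$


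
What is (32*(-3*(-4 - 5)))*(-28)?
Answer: -24192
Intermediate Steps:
(32*(-3*(-4 - 5)))*(-28) = (32*(-3*(-9)))*(-28) = (32*27)*(-28) = 864*(-28) = -24192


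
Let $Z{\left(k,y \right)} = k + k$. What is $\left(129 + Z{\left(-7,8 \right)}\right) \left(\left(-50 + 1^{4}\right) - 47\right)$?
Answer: $-11040$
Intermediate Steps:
$Z{\left(k,y \right)} = 2 k$
$\left(129 + Z{\left(-7,8 \right)}\right) \left(\left(-50 + 1^{4}\right) - 47\right) = \left(129 + 2 \left(-7\right)\right) \left(\left(-50 + 1^{4}\right) - 47\right) = \left(129 - 14\right) \left(\left(-50 + 1\right) - 47\right) = 115 \left(-49 - 47\right) = 115 \left(-96\right) = -11040$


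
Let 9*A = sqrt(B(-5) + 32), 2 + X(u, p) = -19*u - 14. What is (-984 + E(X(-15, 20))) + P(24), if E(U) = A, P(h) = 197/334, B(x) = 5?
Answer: -328459/334 + sqrt(37)/9 ≈ -982.73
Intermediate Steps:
X(u, p) = -16 - 19*u (X(u, p) = -2 + (-19*u - 14) = -2 + (-14 - 19*u) = -16 - 19*u)
P(h) = 197/334 (P(h) = 197*(1/334) = 197/334)
A = sqrt(37)/9 (A = sqrt(5 + 32)/9 = sqrt(37)/9 ≈ 0.67586)
E(U) = sqrt(37)/9
(-984 + E(X(-15, 20))) + P(24) = (-984 + sqrt(37)/9) + 197/334 = -328459/334 + sqrt(37)/9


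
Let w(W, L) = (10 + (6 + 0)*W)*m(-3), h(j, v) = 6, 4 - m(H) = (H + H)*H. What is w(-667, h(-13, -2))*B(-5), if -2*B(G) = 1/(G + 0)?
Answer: 27944/5 ≈ 5588.8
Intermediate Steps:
m(H) = 4 - 2*H**2 (m(H) = 4 - (H + H)*H = 4 - 2*H*H = 4 - 2*H**2)
w(W, L) = -140 - 84*W (w(W, L) = (10 + (6 + 0)*W)*(4 - 2*(-3)**2) = (10 + 6*W)*(4 - 2*9) = (10 + 6*W)*(4 - 18) = (10 + 6*W)*(-14) = -140 - 84*W)
B(G) = -1/(2*G) (B(G) = -1/(2*(G + 0)) = -1/(2*G))
w(-667, h(-13, -2))*B(-5) = (-140 - 84*(-667))*(-1/2/(-5)) = (-140 + 56028)*(-1/2*(-1/5)) = 55888*(1/10) = 27944/5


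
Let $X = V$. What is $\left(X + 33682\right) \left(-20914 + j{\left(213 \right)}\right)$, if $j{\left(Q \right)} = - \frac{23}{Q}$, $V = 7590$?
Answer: $- \frac{183854584760}{213} \approx -8.6317 \cdot 10^{8}$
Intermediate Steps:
$X = 7590$
$\left(X + 33682\right) \left(-20914 + j{\left(213 \right)}\right) = \left(7590 + 33682\right) \left(-20914 - \frac{23}{213}\right) = 41272 \left(-20914 - \frac{23}{213}\right) = 41272 \left(- \frac{4454705}{213}\right) = - \frac{183854584760}{213}$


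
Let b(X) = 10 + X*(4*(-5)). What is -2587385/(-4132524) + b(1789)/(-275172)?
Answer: 71649690725/94762907844 ≈ 0.75609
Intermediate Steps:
b(X) = 10 - 20*X (b(X) = 10 + X*(-20) = 10 - 20*X)
-2587385/(-4132524) + b(1789)/(-275172) = -2587385/(-4132524) + (10 - 20*1789)/(-275172) = -2587385*(-1/4132524) + (10 - 35780)*(-1/275172) = 2587385/4132524 - 35770*(-1/275172) = 2587385/4132524 + 17885/137586 = 71649690725/94762907844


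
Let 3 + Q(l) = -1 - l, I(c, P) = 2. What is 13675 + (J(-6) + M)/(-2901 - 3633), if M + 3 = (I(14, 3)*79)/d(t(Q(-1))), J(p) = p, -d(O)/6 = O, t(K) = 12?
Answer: 3216688603/235224 ≈ 13675.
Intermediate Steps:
Q(l) = -4 - l (Q(l) = -3 + (-1 - l) = -4 - l)
d(O) = -6*O
M = -187/36 (M = -3 + (2*79)/((-6*12)) = -3 + 158/(-72) = -3 + 158*(-1/72) = -3 - 79/36 = -187/36 ≈ -5.1944)
13675 + (J(-6) + M)/(-2901 - 3633) = 13675 + (-6 - 187/36)/(-2901 - 3633) = 13675 - 403/36/(-6534) = 13675 - 403/36*(-1/6534) = 13675 + 403/235224 = 3216688603/235224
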